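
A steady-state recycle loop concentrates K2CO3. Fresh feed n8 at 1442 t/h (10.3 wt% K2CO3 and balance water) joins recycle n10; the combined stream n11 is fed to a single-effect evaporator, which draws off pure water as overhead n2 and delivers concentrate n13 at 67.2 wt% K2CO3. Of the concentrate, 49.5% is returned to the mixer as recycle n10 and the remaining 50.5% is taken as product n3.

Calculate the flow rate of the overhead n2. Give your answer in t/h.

1221 t/h

Overall K2CO3 balance (none leaves overhead): K2CO3 in fresh feed = K2CO3 in product, i.e. 1442×0.103 = (1−0.495)·n13·0.672.
n13 = 148.53/(0.672×0.505) = 437.67 t/h.
Recycle n10 = 0.495×437.67 = 216.64 t/h.
Combined feed n11 = 1442 + 216.64 = 1658.6 t/h.
Overhead n2 = n11 − n13 = 1658.6 − 437.67 = 1221 t/h.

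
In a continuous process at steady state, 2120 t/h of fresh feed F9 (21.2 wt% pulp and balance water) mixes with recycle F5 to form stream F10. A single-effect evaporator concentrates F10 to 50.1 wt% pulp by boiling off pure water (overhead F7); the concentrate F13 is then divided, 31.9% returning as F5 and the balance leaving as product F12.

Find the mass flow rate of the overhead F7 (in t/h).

Overall pulp balance (none leaves overhead): pulp in fresh feed = pulp in product, i.e. 2120×0.212 = (1−0.319)·F13·0.501.
F13 = 449.44/(0.501×0.681) = 1317.3 t/h.
Recycle F5 = 0.319×1317.3 = 420.22 t/h.
Combined feed F10 = 2120 + 420.22 = 2540.2 t/h.
Overhead F7 = F10 − F13 = 2540.2 − 1317.3 = 1222.9 t/h.

1223 t/h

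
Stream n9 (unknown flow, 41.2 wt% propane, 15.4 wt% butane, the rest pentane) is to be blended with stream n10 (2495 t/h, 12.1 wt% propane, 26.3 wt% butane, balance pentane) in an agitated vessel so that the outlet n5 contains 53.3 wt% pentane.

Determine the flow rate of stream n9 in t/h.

Let n9 be the unknown flow. Total out = 2495 + n9.
pentane balance: 1536.9 + 0.434·n9 = 0.533·(2495 + n9)
(0.434 − 0.533)·n9 = 0.533×2495 − 1536.9 = -207.09
n9 = -207.09 / -0.099 = 2091.8 t/h

2092 t/h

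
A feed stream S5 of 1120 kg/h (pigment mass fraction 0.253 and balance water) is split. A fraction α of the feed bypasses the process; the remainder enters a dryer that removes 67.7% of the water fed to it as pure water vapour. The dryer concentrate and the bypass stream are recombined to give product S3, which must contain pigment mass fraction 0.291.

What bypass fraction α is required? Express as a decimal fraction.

0.742

All 1120×0.253 = 283.36 kg/h of pigment reaches S3, so S3 = 283.36/0.291 = 973.75 kg/h and vapour = 146.25 kg/h.
The evaporator receives (1−α)·1120 of feed at 0.747 water and removes 0.677 of that water:
0.677×0.747×(1−α)×1120 = 146.25
(1−α) = 146.25/566.41 = 0.2582;  α = 0.7418.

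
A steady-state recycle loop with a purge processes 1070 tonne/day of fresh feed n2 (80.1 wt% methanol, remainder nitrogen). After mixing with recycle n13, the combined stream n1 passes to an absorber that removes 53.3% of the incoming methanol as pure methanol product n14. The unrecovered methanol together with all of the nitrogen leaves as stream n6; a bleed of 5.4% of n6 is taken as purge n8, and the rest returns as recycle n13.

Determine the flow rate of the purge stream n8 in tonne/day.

nitrogen enters only via n2 and leaves only via the purge: 1070×0.199 = 0.054×(nitrogen in n6), and the absorber passes all nitrogen, so nitrogen in n1 = nitrogen in n6 = 3943.1 tonne/day.
methanol in n1: m_A = 1070×0.801 + (1−0.054)·(1−0.533)·m_A, so m_A = 857.07/0.5582 = 1535.4 tonne/day.
n6 = (1−0.533)×1535.4 + 3943.1 = 4660.2 tonne/day.
Purge n8 = 0.054×4660.2 = 251.65 tonne/day.

251.6 tonne/day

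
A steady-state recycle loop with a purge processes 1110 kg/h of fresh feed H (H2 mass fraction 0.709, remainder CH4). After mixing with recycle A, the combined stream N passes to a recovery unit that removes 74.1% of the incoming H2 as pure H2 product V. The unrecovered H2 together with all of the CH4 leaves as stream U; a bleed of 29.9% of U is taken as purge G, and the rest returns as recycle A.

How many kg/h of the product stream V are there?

712.5 kg/h

H2 in N: m_A = 1110×0.709 + (1−0.299)·(1−0.741)·m_A, so m_A = 786.99/0.8184 = 961.57 kg/h.
Product V = 0.741×961.57 = 712.52 kg/h.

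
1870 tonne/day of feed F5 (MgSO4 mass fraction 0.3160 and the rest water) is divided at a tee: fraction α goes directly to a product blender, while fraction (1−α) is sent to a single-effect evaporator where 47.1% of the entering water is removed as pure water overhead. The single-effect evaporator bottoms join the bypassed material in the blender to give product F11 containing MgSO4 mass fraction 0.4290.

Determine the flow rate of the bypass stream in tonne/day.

341.1 tonne/day

All 1870×0.316 = 590.92 tonne/day of MgSO4 reaches F11, so F11 = 590.92/0.429 = 1377.4 tonne/day and vapour = 492.56 tonne/day.
The evaporator receives (1−α)·1870 of feed at 0.684 water and removes 0.471 of that water:
0.471×0.684×(1−α)×1870 = 492.56
(1−α) = 492.56/602.45 = 0.8176;  α = 0.1824.
Bypass flow = 0.1824×1870 = 341.08 tonne/day.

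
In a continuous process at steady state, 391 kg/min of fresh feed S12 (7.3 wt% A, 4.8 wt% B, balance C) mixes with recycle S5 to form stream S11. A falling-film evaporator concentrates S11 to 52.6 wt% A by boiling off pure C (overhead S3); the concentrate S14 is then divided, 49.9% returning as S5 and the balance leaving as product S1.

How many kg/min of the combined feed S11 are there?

Overall A balance (none leaves overhead): A in fresh feed = A in product, i.e. 391×0.073 = (1−0.499)·S14·0.526.
S14 = 28.543/(0.526×0.501) = 108.31 kg/min.
Recycle S5 = 0.499×108.31 = 54.048 kg/min.
Combined feed S11 = 391 + 54.048 = 445.05 kg/min.

445 kg/min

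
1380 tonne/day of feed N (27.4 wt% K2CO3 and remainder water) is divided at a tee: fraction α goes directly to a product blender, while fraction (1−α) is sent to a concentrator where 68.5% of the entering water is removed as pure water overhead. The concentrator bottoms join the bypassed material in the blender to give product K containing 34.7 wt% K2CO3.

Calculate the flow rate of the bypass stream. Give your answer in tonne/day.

796.2 tonne/day

All 1380×0.274 = 378.12 tonne/day of K2CO3 reaches K, so K = 378.12/0.347 = 1089.7 tonne/day and vapour = 290.32 tonne/day.
The evaporator receives (1−α)·1380 of feed at 0.726 water and removes 0.685 of that water:
0.685×0.726×(1−α)×1380 = 290.32
(1−α) = 290.32/686.29 = 0.4230;  α = 0.5770.
Bypass flow = 0.5770×1380 = 796.23 tonne/day.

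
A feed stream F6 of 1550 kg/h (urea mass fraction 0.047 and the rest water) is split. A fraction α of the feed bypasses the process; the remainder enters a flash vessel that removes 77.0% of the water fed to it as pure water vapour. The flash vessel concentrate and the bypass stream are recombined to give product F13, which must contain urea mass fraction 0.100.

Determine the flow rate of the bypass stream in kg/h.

All 1550×0.047 = 72.85 kg/h of urea reaches F13, so F13 = 72.85/0.100 = 728.5 kg/h and vapour = 821.5 kg/h.
The evaporator receives (1−α)·1550 of feed at 0.953 water and removes 0.770 of that water:
0.770×0.953×(1−α)×1550 = 821.5
(1−α) = 821.5/1137.4 = 0.7223;  α = 0.2777.
Bypass flow = 0.2777×1550 = 430.5 kg/h.

430.5 kg/h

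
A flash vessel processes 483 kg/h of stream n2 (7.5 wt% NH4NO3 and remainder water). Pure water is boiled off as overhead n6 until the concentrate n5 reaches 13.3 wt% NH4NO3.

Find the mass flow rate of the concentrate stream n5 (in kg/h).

NH4NO3 is conserved: 483×0.075 = 36.225 kg/h all reports to the concentrate.
Concentrate = 36.225/(target fraction) = 272.37 kg/h.

272.4 kg/h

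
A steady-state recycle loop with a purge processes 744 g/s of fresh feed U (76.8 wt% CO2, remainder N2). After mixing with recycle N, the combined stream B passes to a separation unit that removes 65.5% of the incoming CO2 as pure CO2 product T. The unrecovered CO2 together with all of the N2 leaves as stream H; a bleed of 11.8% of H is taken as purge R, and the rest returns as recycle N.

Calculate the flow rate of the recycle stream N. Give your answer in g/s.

1540 g/s

N2 enters only via U and leaves only via the purge: 744×0.232 = 0.118×(N2 in H), and the separation unit passes all N2, so N2 in B = N2 in H = 1462.8 g/s.
CO2 in B: m_A = 744×0.768 + (1−0.118)·(1−0.655)·m_A, so m_A = 571.39/0.6957 = 821.31 g/s.
H = (1−0.655)×821.31 + 1462.8 = 1746.1 g/s.
Recycle N = (1−0.118)×1746.1 = 1540.1 g/s.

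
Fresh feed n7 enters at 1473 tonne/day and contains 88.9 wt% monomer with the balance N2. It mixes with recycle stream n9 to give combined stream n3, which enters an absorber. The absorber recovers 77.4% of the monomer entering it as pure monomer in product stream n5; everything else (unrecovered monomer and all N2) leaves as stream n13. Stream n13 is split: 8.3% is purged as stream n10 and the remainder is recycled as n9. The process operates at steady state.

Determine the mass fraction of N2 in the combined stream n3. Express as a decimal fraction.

0.544

N2 enters only via n7 and leaves only via the purge: 1473×0.111 = 0.083×(N2 in n13), and the absorber passes all N2, so N2 in n3 = N2 in n13 = 1969.9 tonne/day.
monomer in n3: m_A = 1473×0.889 + (1−0.083)·(1−0.774)·m_A, so m_A = 1309.5/0.7928 = 1651.8 tonne/day.
n3 = 1651.8 + 1969.9 = 3621.7 tonne/day.
N2 fraction in n3 = 1969.9/3621.7 = 0.544.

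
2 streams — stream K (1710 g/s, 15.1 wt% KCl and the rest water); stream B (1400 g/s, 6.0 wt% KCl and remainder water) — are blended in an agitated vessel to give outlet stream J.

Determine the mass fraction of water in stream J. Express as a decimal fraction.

0.890

Total flow out = 1710 + 1400 = 3110 g/s.
water in = 1710×0.849 + 1400×0.940 = 2767.8 g/s.
water mass fraction in J = 2767.8/3110 = 0.890.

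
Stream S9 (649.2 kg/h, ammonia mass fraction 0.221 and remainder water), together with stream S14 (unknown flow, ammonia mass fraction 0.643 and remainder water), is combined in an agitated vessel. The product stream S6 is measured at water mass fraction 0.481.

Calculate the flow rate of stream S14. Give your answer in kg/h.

Let S14 be the unknown flow. Total out = 649.2 + S14.
water balance: 505.73 + 0.357·S14 = 0.481·(649.2 + S14)
(0.357 − 0.481)·S14 = 0.481×649.2 − 505.73 = -193.46
S14 = -193.46 / -0.124 = 1560.2 kg/h

1560 kg/h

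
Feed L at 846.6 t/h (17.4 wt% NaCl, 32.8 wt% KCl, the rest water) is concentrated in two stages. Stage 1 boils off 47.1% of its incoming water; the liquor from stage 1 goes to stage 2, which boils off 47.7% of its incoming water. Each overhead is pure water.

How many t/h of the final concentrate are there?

water in feed = 846.6×0.498 = 421.61 t/h.
After stage 1: water left = (1−0.471)×421.61 = 223.03; stream total = 648.02 t/h.
After stage 2: water left = (1−0.477)×223.03 = 116.64; final concentrate = 541.64 t/h.

541.6 t/h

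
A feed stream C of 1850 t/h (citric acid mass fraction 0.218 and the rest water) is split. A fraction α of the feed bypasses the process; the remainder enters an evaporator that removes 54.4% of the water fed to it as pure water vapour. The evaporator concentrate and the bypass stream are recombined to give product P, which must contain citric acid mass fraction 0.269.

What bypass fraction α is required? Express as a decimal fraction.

0.554

All 1850×0.218 = 403.3 t/h of citric acid reaches P, so P = 403.3/0.269 = 1499.3 t/h and vapour = 350.74 t/h.
The evaporator receives (1−α)·1850 of feed at 0.782 water and removes 0.544 of that water:
0.544×0.782×(1−α)×1850 = 350.74
(1−α) = 350.74/787 = 0.4457;  α = 0.5543.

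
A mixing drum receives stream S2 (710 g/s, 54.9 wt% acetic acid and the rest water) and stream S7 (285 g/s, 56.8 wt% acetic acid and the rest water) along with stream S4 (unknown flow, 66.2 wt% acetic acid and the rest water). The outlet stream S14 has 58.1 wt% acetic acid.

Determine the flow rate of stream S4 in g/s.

Let S4 be the unknown flow. Total out = 995 + S4.
acetic acid balance: 551.67 + 0.662·S4 = 0.581·(995 + S4)
(0.662 − 0.581)·S4 = 0.581×995 − 551.67 = 26.425
S4 = 26.425 / 0.081 = 326.23 g/s

326.2 g/s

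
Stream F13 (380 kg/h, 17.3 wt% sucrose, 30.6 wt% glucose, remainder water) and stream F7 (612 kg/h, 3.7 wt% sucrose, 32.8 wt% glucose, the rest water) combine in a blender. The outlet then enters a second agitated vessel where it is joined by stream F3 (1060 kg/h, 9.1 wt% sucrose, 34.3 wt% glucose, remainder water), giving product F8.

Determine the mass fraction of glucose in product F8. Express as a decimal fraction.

Overall, product flow = 2052 kg/h.
glucose in = 380×0.306 + 612×0.328 + 1060×0.343 = 680.6 kg/h.
glucose fraction in F8 = 0.332.

0.332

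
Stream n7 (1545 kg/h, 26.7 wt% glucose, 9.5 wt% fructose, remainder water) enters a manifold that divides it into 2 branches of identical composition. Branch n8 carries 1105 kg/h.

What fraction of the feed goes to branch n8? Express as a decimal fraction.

Fraction to n8 = 1105/1545 = 0.7152.

0.715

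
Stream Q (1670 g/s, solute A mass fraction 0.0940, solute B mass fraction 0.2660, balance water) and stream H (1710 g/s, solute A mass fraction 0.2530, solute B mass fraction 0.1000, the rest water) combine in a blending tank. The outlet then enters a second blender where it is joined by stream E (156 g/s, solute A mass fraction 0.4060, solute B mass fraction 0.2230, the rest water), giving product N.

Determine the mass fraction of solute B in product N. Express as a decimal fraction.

Overall, product flow = 3536 g/s.
solute B in = 1670×0.266 + 1710×0.100 + 156×0.223 = 650.01 g/s.
solute B fraction in N = 0.1838.

0.1838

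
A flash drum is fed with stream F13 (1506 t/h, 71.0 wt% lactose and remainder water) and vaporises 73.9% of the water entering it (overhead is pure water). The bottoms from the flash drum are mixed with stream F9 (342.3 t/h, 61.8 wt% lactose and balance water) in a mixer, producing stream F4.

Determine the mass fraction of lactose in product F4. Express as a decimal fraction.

Vapour removed = 0.739×0.290×1506 = 322.75 t/h; concentrate = 1183.2 t/h.
lactose reaching the mixer = 1069.3 (from concentrate) + 342.3×0.618 = 1280.8 t/h.
Product flow = 1183.2 + 342.3 = 1525.5 t/h; lactose fraction = 0.840.

0.840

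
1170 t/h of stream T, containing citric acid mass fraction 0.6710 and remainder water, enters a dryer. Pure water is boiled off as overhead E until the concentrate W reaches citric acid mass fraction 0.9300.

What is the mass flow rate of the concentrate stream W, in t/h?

citric acid is conserved: 1170×0.671 = 785.07 t/h all reports to the concentrate.
Concentrate = 785.07/(target fraction) = 844.16 t/h.

844.2 t/h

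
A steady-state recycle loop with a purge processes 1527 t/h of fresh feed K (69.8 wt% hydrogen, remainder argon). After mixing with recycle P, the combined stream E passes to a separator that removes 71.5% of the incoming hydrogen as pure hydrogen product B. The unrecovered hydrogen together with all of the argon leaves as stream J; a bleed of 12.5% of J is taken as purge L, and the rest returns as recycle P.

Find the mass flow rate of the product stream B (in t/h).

hydrogen in E: m_A = 1527×0.698 + (1−0.125)·(1−0.715)·m_A, so m_A = 1065.8/0.7506 = 1419.9 t/h.
Product B = 0.715×1419.9 = 1015.3 t/h.

1015 t/h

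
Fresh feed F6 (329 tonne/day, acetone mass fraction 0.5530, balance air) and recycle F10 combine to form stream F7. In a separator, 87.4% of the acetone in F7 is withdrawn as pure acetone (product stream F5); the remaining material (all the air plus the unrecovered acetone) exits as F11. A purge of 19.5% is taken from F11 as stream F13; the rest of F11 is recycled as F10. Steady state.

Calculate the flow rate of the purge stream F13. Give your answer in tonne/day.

air enters only via F6 and leaves only via the purge: 329×0.447 = 0.195×(air in F11), and the separator passes all air, so air in F7 = air in F11 = 754.17 tonne/day.
acetone in F7: m_A = 329×0.553 + (1−0.195)·(1−0.874)·m_A, so m_A = 181.94/0.8986 = 202.47 tonne/day.
F11 = (1−0.874)×202.47 + 754.17 = 779.68 tonne/day.
Purge F13 = 0.195×779.68 = 152.04 tonne/day.

152 tonne/day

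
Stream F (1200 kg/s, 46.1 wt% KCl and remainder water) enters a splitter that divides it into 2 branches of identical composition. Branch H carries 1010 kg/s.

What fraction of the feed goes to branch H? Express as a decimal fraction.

0.842

Fraction to H = 1010/1200 = 0.8417.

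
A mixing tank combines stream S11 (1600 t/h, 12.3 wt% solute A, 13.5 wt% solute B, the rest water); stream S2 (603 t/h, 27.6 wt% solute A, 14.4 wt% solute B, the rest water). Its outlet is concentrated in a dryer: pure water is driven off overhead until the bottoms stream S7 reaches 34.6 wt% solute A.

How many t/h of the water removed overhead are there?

solute A entering = 1600×0.123 + 603×0.276 = 363.23 t/h.
All solute A reports to S7, so S7 = 363.23/0.346 = 1049.8 t/h.
Total feed = 2203 t/h; overhead = 2203 − 1049.8 = 1153.2 t/h.

1153 t/h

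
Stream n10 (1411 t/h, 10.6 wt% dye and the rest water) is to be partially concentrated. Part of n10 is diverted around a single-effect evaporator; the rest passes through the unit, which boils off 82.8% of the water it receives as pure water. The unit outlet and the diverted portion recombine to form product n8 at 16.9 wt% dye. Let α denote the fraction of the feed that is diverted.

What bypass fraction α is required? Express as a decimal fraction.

All 1411×0.106 = 149.57 t/h of dye reaches n8, so n8 = 149.57/0.169 = 885.01 t/h and vapour = 525.99 t/h.
The evaporator receives (1−α)·1411 of feed at 0.894 water and removes 0.828 of that water:
0.828×0.894×(1−α)×1411 = 525.99
(1−α) = 525.99/1044.5 = 0.5036;  α = 0.4964.

0.496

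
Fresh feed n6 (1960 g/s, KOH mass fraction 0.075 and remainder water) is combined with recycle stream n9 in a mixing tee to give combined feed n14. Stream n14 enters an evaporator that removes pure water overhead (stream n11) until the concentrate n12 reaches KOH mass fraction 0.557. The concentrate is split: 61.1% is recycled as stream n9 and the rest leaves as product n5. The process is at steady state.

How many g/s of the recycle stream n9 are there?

414.5 g/s

Overall KOH balance (none leaves overhead): KOH in fresh feed = KOH in product, i.e. 1960×0.075 = (1−0.611)·n12·0.557.
n12 = 147/(0.557×0.389) = 678.44 g/s.
Recycle n9 = 0.611×678.44 = 414.53 g/s.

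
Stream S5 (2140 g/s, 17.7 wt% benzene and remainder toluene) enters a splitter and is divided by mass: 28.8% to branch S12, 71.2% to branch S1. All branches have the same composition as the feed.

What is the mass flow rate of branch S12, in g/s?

616.3 g/s

Branch S12 flow = 0.288×2140 = 616.32 g/s.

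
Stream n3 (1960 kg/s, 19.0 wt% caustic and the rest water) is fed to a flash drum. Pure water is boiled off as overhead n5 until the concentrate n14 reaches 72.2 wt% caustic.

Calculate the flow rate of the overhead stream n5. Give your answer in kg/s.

caustic is conserved: 1960×0.190 = 372.4 kg/s all reports to the concentrate.
Concentrate = 372.4/(target fraction) = 515.79 kg/s.
Overhead = 1960 − 515.79 = 1444.2 kg/s.

1444 kg/s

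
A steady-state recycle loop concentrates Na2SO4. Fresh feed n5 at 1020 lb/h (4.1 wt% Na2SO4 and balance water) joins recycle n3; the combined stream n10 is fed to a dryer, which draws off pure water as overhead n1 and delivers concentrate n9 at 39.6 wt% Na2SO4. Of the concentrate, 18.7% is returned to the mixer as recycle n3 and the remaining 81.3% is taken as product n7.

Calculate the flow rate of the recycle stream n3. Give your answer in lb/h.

Overall Na2SO4 balance (none leaves overhead): Na2SO4 in fresh feed = Na2SO4 in product, i.e. 1020×0.041 = (1−0.187)·n9·0.396.
n9 = 41.82/(0.396×0.813) = 129.9 lb/h.
Recycle n3 = 0.187×129.9 = 24.291 lb/h.

24.29 lb/h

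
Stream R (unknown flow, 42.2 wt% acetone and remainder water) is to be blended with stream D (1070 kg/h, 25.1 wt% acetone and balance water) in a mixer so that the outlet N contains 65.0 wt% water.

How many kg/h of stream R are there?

Let R be the unknown flow. Total out = 1070 + R.
water balance: 801.43 + 0.578·R = 0.650·(1070 + R)
(0.578 − 0.650)·R = 0.650×1070 − 801.43 = -105.93
R = -105.93 / -0.072 = 1471.2 kg/h

1471 kg/h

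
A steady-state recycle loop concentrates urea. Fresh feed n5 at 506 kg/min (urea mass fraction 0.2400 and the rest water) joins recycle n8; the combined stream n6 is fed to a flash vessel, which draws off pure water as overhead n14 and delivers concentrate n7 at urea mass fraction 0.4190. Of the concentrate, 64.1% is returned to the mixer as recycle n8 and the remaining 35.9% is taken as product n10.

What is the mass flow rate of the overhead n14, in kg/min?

216.2 kg/min

Overall urea balance (none leaves overhead): urea in fresh feed = urea in product, i.e. 506×0.240 = (1−0.641)·n7·0.419.
n7 = 121.44/(0.419×0.359) = 807.33 kg/min.
Recycle n8 = 0.641×807.33 = 517.5 kg/min.
Combined feed n6 = 506 + 517.5 = 1023.5 kg/min.
Overhead n14 = n6 − n7 = 1023.5 − 807.33 = 216.17 kg/min.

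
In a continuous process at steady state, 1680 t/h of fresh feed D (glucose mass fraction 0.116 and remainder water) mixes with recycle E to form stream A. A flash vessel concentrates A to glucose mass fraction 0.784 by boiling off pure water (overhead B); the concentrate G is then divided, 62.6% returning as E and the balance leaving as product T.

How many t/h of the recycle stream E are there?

Overall glucose balance (none leaves overhead): glucose in fresh feed = glucose in product, i.e. 1680×0.116 = (1−0.626)·G·0.784.
G = 194.88/(0.784×0.374) = 664.63 t/h.
Recycle E = 0.626×664.63 = 416.06 t/h.

416.1 t/h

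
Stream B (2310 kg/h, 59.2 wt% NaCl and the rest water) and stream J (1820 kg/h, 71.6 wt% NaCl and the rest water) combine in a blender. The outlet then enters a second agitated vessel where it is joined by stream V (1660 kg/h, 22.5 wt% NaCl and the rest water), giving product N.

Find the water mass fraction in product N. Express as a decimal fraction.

Overall, product flow = 5790 kg/h.
water in = 2310×0.408 + 1820×0.284 + 1660×0.775 = 2745.9 kg/h.
water fraction in N = 0.474.

0.474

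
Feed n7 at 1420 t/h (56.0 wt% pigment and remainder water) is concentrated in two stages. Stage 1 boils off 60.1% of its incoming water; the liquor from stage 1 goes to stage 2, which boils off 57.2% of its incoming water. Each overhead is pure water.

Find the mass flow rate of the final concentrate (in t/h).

water in feed = 1420×0.440 = 624.8 t/h.
After stage 1: water left = (1−0.601)×624.8 = 249.3; stream total = 1044.5 t/h.
After stage 2: water left = (1−0.572)×249.3 = 106.7; final concentrate = 901.9 t/h.

901.9 t/h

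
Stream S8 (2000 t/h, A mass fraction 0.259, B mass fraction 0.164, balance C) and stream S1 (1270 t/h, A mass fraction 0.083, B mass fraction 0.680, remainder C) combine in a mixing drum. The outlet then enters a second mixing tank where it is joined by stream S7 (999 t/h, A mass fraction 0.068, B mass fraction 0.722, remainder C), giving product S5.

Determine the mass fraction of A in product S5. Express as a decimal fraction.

Overall, product flow = 4269 t/h.
A in = 2000×0.259 + 1270×0.083 + 999×0.068 = 691.34 t/h.
A fraction in S5 = 0.162.

0.162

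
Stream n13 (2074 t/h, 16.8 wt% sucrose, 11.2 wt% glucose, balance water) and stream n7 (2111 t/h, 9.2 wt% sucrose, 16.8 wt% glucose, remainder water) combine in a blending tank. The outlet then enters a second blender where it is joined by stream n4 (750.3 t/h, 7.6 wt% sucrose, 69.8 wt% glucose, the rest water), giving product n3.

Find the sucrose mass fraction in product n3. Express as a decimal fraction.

0.122

Overall, product flow = 4935.3 t/h.
sucrose in = 2074×0.168 + 2111×0.092 + 750.3×0.076 = 599.67 t/h.
sucrose fraction in n3 = 0.122.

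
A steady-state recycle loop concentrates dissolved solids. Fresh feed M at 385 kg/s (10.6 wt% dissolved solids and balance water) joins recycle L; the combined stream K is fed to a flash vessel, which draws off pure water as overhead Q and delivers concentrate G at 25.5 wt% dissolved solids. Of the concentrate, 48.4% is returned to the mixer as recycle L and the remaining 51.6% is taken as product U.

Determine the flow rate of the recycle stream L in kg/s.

Overall dissolved solids balance (none leaves overhead): dissolved solids in fresh feed = dissolved solids in product, i.e. 385×0.106 = (1−0.484)·G·0.255.
G = 40.81/(0.255×0.516) = 310.15 kg/s.
Recycle L = 0.484×310.15 = 150.11 kg/s.

150.1 kg/s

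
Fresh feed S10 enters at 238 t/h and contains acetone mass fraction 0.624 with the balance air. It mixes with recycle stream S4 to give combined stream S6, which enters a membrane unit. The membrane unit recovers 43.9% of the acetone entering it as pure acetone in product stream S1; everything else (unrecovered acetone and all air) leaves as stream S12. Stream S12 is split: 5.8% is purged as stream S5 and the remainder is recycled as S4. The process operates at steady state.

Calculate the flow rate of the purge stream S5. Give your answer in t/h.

99.74 t/h

air enters only via S10 and leaves only via the purge: 238×0.376 = 0.058×(air in S12), and the membrane unit passes all air, so air in S6 = air in S12 = 1542.9 t/h.
acetone in S6: m_A = 238×0.624 + (1−0.058)·(1−0.439)·m_A, so m_A = 148.51/0.4715 = 314.95 t/h.
S12 = (1−0.439)×314.95 + 1542.9 = 1719.6 t/h.
Purge S5 = 0.058×1719.6 = 99.736 t/h.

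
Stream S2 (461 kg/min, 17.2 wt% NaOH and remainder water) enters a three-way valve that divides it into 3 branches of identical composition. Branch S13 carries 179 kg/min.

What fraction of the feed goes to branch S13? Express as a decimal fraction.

0.388

Fraction to S13 = 179/461 = 0.3883.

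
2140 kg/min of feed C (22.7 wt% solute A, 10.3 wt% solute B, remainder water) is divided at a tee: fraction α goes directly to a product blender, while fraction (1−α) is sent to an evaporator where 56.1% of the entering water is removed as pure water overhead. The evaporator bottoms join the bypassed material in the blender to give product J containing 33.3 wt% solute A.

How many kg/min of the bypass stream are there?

327.7 kg/min

All 2140×0.227 = 485.78 kg/min of solute A reaches J, so J = 485.78/0.333 = 1458.8 kg/min and vapour = 681.2 kg/min.
The evaporator receives (1−α)·2140 of feed at 0.670 water and removes 0.561 of that water:
0.561×0.670×(1−α)×2140 = 681.2
(1−α) = 681.2/804.36 = 0.8469;  α = 0.1531.
Bypass flow = 0.1531×2140 = 327.67 kg/min.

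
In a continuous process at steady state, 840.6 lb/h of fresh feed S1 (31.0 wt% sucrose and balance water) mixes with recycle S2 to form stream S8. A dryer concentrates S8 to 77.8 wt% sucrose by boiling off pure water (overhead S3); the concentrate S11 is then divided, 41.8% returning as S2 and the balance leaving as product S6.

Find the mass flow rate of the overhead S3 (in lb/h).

505.7 lb/h

Overall sucrose balance (none leaves overhead): sucrose in fresh feed = sucrose in product, i.e. 840.6×0.310 = (1−0.418)·S11·0.778.
S11 = 260.59/(0.778×0.582) = 575.5 lb/h.
Recycle S2 = 0.418×575.5 = 240.56 lb/h.
Combined feed S8 = 840.6 + 240.56 = 1081.2 lb/h.
Overhead S3 = S8 − S11 = 1081.2 − 575.5 = 505.66 lb/h.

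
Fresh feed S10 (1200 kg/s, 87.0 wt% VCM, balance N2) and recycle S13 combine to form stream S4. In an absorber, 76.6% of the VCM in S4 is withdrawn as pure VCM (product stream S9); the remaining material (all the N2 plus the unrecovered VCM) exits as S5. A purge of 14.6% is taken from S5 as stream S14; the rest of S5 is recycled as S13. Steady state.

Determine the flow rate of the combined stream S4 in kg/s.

N2 enters only via S10 and leaves only via the purge: 1200×0.130 = 0.146×(N2 in S5), and the absorber passes all N2, so N2 in S4 = N2 in S5 = 1068.5 kg/s.
VCM in S4: m_A = 1200×0.870 + (1−0.146)·(1−0.766)·m_A, so m_A = 1044/0.8002 = 1304.7 kg/s.
S4 = 1304.7 + 1068.5 = 2373.2 kg/s.

2373 kg/s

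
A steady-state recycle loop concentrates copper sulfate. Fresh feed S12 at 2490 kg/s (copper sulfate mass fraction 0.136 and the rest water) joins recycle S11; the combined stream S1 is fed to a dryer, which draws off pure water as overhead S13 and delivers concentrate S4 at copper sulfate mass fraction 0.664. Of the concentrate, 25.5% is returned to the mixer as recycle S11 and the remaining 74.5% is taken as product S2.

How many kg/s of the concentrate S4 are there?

684.6 kg/s

Overall copper sulfate balance (none leaves overhead): copper sulfate in fresh feed = copper sulfate in product, i.e. 2490×0.136 = (1−0.255)·S4·0.664.
S4 = 338.64/(0.664×0.745) = 684.56 kg/s.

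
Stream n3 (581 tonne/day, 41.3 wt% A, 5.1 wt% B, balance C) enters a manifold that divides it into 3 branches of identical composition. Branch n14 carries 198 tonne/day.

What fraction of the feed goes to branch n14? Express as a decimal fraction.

Fraction to n14 = 198/581 = 0.3408.

0.341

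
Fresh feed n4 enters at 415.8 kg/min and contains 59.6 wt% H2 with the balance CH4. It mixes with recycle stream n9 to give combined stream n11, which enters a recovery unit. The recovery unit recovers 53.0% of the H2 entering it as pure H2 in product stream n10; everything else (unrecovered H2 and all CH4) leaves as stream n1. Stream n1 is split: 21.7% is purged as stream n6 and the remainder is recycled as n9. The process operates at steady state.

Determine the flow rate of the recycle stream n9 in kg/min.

750.4 kg/min

CH4 enters only via n4 and leaves only via the purge: 415.8×0.404 = 0.217×(CH4 in n1), and the recovery unit passes all CH4, so CH4 in n11 = CH4 in n1 = 774.12 kg/min.
H2 in n11: m_A = 415.8×0.596 + (1−0.217)·(1−0.530)·m_A, so m_A = 247.82/0.6320 = 392.12 kg/min.
n1 = (1−0.530)×392.12 + 774.12 = 958.41 kg/min.
Recycle n9 = (1−0.217)×958.41 = 750.44 kg/min.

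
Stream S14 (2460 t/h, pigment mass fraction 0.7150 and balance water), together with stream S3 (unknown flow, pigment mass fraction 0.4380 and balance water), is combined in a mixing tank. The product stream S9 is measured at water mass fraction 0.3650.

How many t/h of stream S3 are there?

Let S3 be the unknown flow. Total out = 2460 + S3.
water balance: 701.1 + 0.562·S3 = 0.365·(2460 + S3)
(0.562 − 0.365)·S3 = 0.365×2460 − 701.1 = 196.8
S3 = 196.8 / 0.197 = 998.98 t/h

999 t/h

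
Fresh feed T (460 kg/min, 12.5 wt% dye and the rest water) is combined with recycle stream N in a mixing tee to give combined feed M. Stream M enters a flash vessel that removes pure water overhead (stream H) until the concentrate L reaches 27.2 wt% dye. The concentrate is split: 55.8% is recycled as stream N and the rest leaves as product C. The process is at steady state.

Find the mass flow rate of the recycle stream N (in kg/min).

Overall dye balance (none leaves overhead): dye in fresh feed = dye in product, i.e. 460×0.125 = (1−0.558)·L·0.272.
L = 57.5/(0.272×0.442) = 478.27 kg/min.
Recycle N = 0.558×478.27 = 266.88 kg/min.

266.9 kg/min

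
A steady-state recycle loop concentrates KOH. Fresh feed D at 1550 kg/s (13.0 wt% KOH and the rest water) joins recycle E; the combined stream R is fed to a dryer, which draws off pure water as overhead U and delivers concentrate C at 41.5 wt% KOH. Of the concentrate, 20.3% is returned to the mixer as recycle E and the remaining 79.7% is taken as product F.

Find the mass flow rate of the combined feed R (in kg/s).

1674 kg/s

Overall KOH balance (none leaves overhead): KOH in fresh feed = KOH in product, i.e. 1550×0.130 = (1−0.203)·C·0.415.
C = 201.5/(0.415×0.797) = 609.21 kg/s.
Recycle E = 0.203×609.21 = 123.67 kg/s.
Combined feed R = 1550 + 123.67 = 1673.7 kg/s.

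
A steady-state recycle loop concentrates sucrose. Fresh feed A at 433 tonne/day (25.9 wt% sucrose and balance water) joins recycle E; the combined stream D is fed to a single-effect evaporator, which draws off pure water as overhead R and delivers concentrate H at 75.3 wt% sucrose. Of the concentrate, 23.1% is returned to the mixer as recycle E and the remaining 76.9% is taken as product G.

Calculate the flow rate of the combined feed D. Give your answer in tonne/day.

Overall sucrose balance (none leaves overhead): sucrose in fresh feed = sucrose in product, i.e. 433×0.259 = (1−0.231)·H·0.753.
H = 112.15/(0.753×0.769) = 193.67 tonne/day.
Recycle E = 0.231×193.67 = 44.738 tonne/day.
Combined feed D = 433 + 44.738 = 477.74 tonne/day.

477.7 tonne/day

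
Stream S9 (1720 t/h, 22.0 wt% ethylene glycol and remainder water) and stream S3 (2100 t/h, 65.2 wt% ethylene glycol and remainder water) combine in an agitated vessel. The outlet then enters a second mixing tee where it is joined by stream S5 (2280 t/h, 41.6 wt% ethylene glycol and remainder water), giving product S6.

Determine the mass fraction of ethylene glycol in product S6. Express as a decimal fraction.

0.4420

Overall, product flow = 6100 t/h.
ethylene glycol in = 1720×0.220 + 2100×0.652 + 2280×0.416 = 2696.1 t/h.
ethylene glycol fraction in S6 = 0.4420.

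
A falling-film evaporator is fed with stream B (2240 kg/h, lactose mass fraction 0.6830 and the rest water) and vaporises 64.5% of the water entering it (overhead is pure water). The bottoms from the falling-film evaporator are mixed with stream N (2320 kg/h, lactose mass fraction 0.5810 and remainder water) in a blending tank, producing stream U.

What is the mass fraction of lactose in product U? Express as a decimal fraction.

Vapour removed = 0.645×0.317×2240 = 458 kg/h; concentrate = 1782 kg/h.
lactose reaching the mixer = 1529.9 (from concentrate) + 2320×0.581 = 2877.8 kg/h.
Product flow = 1782 + 2320 = 4102 kg/h; lactose fraction = 0.7016.

0.7016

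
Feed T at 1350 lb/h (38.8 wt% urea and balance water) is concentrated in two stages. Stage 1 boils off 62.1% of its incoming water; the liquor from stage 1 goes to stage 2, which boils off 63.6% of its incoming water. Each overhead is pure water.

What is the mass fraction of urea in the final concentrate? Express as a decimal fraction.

water in feed = 1350×0.612 = 826.2 lb/h.
After stage 1: water left = (1−0.621)×826.2 = 313.13; stream total = 836.93 lb/h.
After stage 2: water left = (1−0.636)×313.13 = 113.98; final concentrate = 637.78 lb/h.
urea fraction = 523.8/637.78 = 0.8213.

0.8213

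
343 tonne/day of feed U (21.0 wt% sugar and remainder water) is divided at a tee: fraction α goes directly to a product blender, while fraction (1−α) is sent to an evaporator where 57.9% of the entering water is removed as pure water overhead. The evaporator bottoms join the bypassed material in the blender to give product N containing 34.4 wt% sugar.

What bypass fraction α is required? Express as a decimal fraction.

0.148

All 343×0.210 = 72.03 tonne/day of sugar reaches N, so N = 72.03/0.344 = 209.39 tonne/day and vapour = 133.61 tonne/day.
The evaporator receives (1−α)·343 of feed at 0.790 water and removes 0.579 of that water:
0.579×0.790×(1−α)×343 = 133.61
(1−α) = 133.61/156.89 = 0.8516;  α = 0.1484.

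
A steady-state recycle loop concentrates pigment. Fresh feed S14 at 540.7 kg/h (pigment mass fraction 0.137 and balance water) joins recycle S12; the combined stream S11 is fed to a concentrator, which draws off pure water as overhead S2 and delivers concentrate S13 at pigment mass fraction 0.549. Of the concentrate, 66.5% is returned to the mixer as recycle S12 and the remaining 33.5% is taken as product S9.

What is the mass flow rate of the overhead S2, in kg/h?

405.8 kg/h

Overall pigment balance (none leaves overhead): pigment in fresh feed = pigment in product, i.e. 540.7×0.137 = (1−0.665)·S13·0.549.
S13 = 74.076/(0.549×0.335) = 402.77 kg/h.
Recycle S12 = 0.665×402.77 = 267.84 kg/h.
Combined feed S11 = 540.7 + 267.84 = 808.54 kg/h.
Overhead S2 = S11 − S13 = 808.54 − 402.77 = 405.77 kg/h.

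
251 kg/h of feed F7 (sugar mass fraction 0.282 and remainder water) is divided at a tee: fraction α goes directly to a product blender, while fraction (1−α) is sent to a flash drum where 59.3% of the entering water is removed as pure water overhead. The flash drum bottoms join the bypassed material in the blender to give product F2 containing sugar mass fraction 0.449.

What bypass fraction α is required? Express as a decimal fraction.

0.126

All 251×0.282 = 70.782 kg/h of sugar reaches F2, so F2 = 70.782/0.449 = 157.64 kg/h and vapour = 93.356 kg/h.
The evaporator receives (1−α)·251 of feed at 0.718 water and removes 0.593 of that water:
0.593×0.718×(1−α)×251 = 93.356
(1−α) = 93.356/106.87 = 0.8736;  α = 0.1264.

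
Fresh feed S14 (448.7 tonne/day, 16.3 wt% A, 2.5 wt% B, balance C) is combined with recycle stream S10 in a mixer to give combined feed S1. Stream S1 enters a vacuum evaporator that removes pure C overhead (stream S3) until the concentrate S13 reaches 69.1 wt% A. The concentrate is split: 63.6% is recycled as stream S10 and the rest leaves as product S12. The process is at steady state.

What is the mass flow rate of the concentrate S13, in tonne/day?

Overall A balance (none leaves overhead): A in fresh feed = A in product, i.e. 448.7×0.163 = (1−0.636)·S13·0.691.
S13 = 73.138/(0.691×0.364) = 290.78 tonne/day.

290.8 tonne/day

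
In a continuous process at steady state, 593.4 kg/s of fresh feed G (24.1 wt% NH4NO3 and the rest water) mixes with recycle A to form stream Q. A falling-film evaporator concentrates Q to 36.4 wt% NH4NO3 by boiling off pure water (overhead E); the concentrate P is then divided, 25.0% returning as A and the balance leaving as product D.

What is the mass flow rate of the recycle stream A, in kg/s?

131 kg/s

Overall NH4NO3 balance (none leaves overhead): NH4NO3 in fresh feed = NH4NO3 in product, i.e. 593.4×0.241 = (1−0.250)·P·0.364.
P = 143.01/(0.364×0.750) = 523.84 kg/s.
Recycle A = 0.250×523.84 = 130.96 kg/s.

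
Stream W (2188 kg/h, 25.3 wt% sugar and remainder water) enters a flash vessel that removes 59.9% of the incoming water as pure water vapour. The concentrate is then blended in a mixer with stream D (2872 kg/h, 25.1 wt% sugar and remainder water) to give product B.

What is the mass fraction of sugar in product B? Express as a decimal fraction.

Vapour removed = 0.599×0.747×2188 = 979.03 kg/h; concentrate = 1209 kg/h.
sugar reaching the mixer = 553.56 (from concentrate) + 2872×0.251 = 1274.4 kg/h.
Product flow = 1209 + 2872 = 4081 kg/h; sugar fraction = 0.3123.

0.3123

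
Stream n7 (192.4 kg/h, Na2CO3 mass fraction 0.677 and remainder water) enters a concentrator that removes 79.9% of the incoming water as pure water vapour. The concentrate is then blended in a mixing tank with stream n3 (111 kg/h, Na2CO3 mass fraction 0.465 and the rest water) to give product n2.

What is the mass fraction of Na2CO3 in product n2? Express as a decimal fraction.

0.717

Vapour removed = 0.799×0.323×192.4 = 49.654 kg/h; concentrate = 142.75 kg/h.
Na2CO3 reaching the mixer = 130.25 (from concentrate) + 111×0.465 = 181.87 kg/h.
Product flow = 142.75 + 111 = 253.75 kg/h; Na2CO3 fraction = 0.717.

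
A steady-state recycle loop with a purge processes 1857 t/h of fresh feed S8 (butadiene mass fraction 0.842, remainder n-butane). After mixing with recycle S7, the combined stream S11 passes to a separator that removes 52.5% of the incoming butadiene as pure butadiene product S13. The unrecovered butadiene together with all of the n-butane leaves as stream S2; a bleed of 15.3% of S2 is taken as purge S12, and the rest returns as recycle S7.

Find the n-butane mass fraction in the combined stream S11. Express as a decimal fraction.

n-butane enters only via S8 and leaves only via the purge: 1857×0.158 = 0.153×(n-butane in S2), and the separator passes all n-butane, so n-butane in S11 = n-butane in S2 = 1917.7 t/h.
butadiene in S11: m_A = 1857×0.842 + (1−0.153)·(1−0.525)·m_A, so m_A = 1563.6/0.5977 = 2616.1 t/h.
S11 = 2616.1 + 1917.7 = 4533.8 t/h.
n-butane fraction in S11 = 1917.7/4533.8 = 0.423.

0.423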